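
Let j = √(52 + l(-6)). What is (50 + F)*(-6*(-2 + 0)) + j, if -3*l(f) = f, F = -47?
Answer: 36 + 3*√6 ≈ 43.348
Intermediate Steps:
l(f) = -f/3
j = 3*√6 (j = √(52 - ⅓*(-6)) = √(52 + 2) = √54 = 3*√6 ≈ 7.3485)
(50 + F)*(-6*(-2 + 0)) + j = (50 - 47)*(-6*(-2 + 0)) + 3*√6 = 3*(-6*(-2)) + 3*√6 = 3*12 + 3*√6 = 36 + 3*√6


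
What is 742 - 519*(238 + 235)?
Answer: -244745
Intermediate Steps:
742 - 519*(238 + 235) = 742 - 519*473 = 742 - 245487 = -244745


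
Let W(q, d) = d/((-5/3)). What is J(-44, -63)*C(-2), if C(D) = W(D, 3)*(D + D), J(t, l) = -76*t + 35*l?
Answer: 41004/5 ≈ 8200.8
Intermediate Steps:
W(q, d) = -3*d/5 (W(q, d) = d/((-5*⅓)) = d/(-5/3) = d*(-⅗) = -3*d/5)
C(D) = -18*D/5 (C(D) = (-⅗*3)*(D + D) = -18*D/5)
J(-44, -63)*C(-2) = (-76*(-44) + 35*(-63))*(-18/5*(-2)) = (3344 - 2205)*(36/5) = 1139*(36/5) = 41004/5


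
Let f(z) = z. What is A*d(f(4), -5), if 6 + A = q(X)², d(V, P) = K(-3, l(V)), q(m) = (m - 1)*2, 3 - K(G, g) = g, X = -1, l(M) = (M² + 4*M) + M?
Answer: -330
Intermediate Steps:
l(M) = M² + 5*M
K(G, g) = 3 - g
q(m) = -2 + 2*m (q(m) = (-1 + m)*2 = -2 + 2*m)
d(V, P) = 3 - V*(5 + V)
A = 10 (A = -6 + (-2 + 2*(-1))² = -6 + (-2 - 2)² = -6 + (-4)² = -6 + 16 = 10)
A*d(f(4), -5) = 10*(3 - 1*4*(5 + 4)) = 10*(3 - 1*4*9) = 10*(3 - 36) = 10*(-33) = -330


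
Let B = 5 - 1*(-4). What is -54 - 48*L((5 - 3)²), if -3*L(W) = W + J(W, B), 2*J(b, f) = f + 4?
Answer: 114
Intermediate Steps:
B = 9 (B = 5 + 4 = 9)
J(b, f) = 2 + f/2 (J(b, f) = (f + 4)/2 = (4 + f)/2 = 2 + f/2)
L(W) = -13/6 - W/3 (L(W) = -(W + (2 + (½)*9))/3 = -(W + (2 + 9/2))/3 = -(W + 13/2)/3 = -(13/2 + W)/3 = -13/6 - W/3)
-54 - 48*L((5 - 3)²) = -54 - 48*(-13/6 - (5 - 3)²/3) = -54 - 48*(-13/6 - ⅓*2²) = -54 - 48*(-13/6 - ⅓*4) = -54 - 48*(-13/6 - 4/3) = -54 - 48*(-7/2) = -54 + 168 = 114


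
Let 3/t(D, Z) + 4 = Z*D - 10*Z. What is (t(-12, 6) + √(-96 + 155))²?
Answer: 1091273/18496 - 3*√59/68 ≈ 58.662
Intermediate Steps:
t(D, Z) = 3/(-4 - 10*Z + D*Z) (t(D, Z) = 3/(-4 + (Z*D - 10*Z)) = 3/(-4 + (D*Z - 10*Z)) = 3/(-4 + (-10*Z + D*Z)) = 3/(-4 - 10*Z + D*Z))
(t(-12, 6) + √(-96 + 155))² = (3/(-4 - 10*6 - 12*6) + √(-96 + 155))² = (3/(-4 - 60 - 72) + √59)² = (3/(-136) + √59)² = (3*(-1/136) + √59)² = (-3/136 + √59)²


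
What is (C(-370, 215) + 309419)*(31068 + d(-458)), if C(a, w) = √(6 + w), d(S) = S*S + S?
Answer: 74376282706 + 240374*√221 ≈ 7.4380e+10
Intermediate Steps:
d(S) = S + S² (d(S) = S² + S = S + S²)
(C(-370, 215) + 309419)*(31068 + d(-458)) = (√(6 + 215) + 309419)*(31068 - 458*(1 - 458)) = (√221 + 309419)*(31068 - 458*(-457)) = (309419 + √221)*(31068 + 209306) = (309419 + √221)*240374 = 74376282706 + 240374*√221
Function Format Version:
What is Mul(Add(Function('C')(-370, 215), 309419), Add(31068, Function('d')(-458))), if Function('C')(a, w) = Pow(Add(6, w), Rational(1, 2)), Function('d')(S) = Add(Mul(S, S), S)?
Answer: Add(74376282706, Mul(240374, Pow(221, Rational(1, 2)))) ≈ 7.4380e+10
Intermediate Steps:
Function('d')(S) = Add(S, Pow(S, 2)) (Function('d')(S) = Add(Pow(S, 2), S) = Add(S, Pow(S, 2)))
Mul(Add(Function('C')(-370, 215), 309419), Add(31068, Function('d')(-458))) = Mul(Add(Pow(Add(6, 215), Rational(1, 2)), 309419), Add(31068, Mul(-458, Add(1, -458)))) = Mul(Add(Pow(221, Rational(1, 2)), 309419), Add(31068, Mul(-458, -457))) = Mul(Add(309419, Pow(221, Rational(1, 2))), Add(31068, 209306)) = Mul(Add(309419, Pow(221, Rational(1, 2))), 240374) = Add(74376282706, Mul(240374, Pow(221, Rational(1, 2))))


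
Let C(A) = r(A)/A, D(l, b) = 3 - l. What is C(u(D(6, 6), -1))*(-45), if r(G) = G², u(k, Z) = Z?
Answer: 45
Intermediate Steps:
C(A) = A (C(A) = A²/A = A)
C(u(D(6, 6), -1))*(-45) = -1*(-45) = 45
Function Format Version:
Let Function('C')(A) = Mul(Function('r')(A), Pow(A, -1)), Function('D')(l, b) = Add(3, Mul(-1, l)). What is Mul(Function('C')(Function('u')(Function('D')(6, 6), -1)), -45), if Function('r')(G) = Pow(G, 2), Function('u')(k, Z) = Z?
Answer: 45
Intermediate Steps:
Function('C')(A) = A (Function('C')(A) = Mul(Pow(A, 2), Pow(A, -1)) = A)
Mul(Function('C')(Function('u')(Function('D')(6, 6), -1)), -45) = Mul(-1, -45) = 45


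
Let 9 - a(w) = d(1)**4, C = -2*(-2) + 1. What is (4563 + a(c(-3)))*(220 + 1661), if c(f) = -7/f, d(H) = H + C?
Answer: 6162156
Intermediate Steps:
C = 5 (C = 4 + 1 = 5)
d(H) = 5 + H (d(H) = H + 5 = 5 + H)
a(w) = -1287 (a(w) = 9 - (5 + 1)**4 = 9 - 1*6**4 = 9 - 1*1296 = 9 - 1296 = -1287)
(4563 + a(c(-3)))*(220 + 1661) = (4563 - 1287)*(220 + 1661) = 3276*1881 = 6162156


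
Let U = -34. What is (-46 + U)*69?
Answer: -5520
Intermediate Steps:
(-46 + U)*69 = (-46 - 34)*69 = -80*69 = -5520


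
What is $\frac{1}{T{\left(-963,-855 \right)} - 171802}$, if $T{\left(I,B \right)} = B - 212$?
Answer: $- \frac{1}{172869} \approx -5.7847 \cdot 10^{-6}$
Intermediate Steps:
$T{\left(I,B \right)} = -212 + B$
$\frac{1}{T{\left(-963,-855 \right)} - 171802} = \frac{1}{\left(-212 - 855\right) - 171802} = \frac{1}{-1067 - 171802} = \frac{1}{-172869} = - \frac{1}{172869}$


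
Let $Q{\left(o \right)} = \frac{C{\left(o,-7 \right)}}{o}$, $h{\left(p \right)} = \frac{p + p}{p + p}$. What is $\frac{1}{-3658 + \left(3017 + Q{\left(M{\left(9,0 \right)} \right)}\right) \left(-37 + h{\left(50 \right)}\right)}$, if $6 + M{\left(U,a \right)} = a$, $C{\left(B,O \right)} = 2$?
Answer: $- \frac{1}{112258} \approx -8.9081 \cdot 10^{-6}$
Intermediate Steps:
$h{\left(p \right)} = 1$ ($h{\left(p \right)} = \frac{2 p}{2 p} = 2 p \frac{1}{2 p} = 1$)
$M{\left(U,a \right)} = -6 + a$
$Q{\left(o \right)} = \frac{2}{o}$
$\frac{1}{-3658 + \left(3017 + Q{\left(M{\left(9,0 \right)} \right)}\right) \left(-37 + h{\left(50 \right)}\right)} = \frac{1}{-3658 + \left(3017 + \frac{2}{-6 + 0}\right) \left(-37 + 1\right)} = \frac{1}{-3658 + \left(3017 + \frac{2}{-6}\right) \left(-36\right)} = \frac{1}{-3658 + \left(3017 + 2 \left(- \frac{1}{6}\right)\right) \left(-36\right)} = \frac{1}{-3658 + \left(3017 - \frac{1}{3}\right) \left(-36\right)} = \frac{1}{-3658 + \frac{9050}{3} \left(-36\right)} = \frac{1}{-3658 - 108600} = \frac{1}{-112258} = - \frac{1}{112258}$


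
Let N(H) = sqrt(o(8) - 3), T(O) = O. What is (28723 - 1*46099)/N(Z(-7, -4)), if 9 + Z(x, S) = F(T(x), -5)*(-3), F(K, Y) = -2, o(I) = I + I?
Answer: -17376*sqrt(13)/13 ≈ -4819.2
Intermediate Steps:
o(I) = 2*I
Z(x, S) = -3 (Z(x, S) = -9 - 2*(-3) = -9 + 6 = -3)
N(H) = sqrt(13) (N(H) = sqrt(2*8 - 3) = sqrt(16 - 3) = sqrt(13))
(28723 - 1*46099)/N(Z(-7, -4)) = (28723 - 1*46099)/(sqrt(13)) = (28723 - 46099)*(sqrt(13)/13) = -17376*sqrt(13)/13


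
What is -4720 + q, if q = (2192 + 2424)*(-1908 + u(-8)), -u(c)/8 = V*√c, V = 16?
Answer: -8812048 - 1181696*I*√2 ≈ -8.812e+6 - 1.6712e+6*I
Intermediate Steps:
u(c) = -128*√c
q = -8807328 - 1181696*I*√2 (q = (2192 + 2424)*(-1908 - 256*I*√2) = 4616*(-1908 - 256*I*√2) = -8807328 - 1181696*I*√2 ≈ -8.8073e+6 - 1.6712e+6*I)
-4720 + q = -4720 + (-8807328 - 1181696*I*√2) = -8812048 - 1181696*I*√2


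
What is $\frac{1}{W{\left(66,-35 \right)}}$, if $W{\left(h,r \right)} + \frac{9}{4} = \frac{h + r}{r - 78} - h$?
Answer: $- \frac{452}{30973} \approx -0.014593$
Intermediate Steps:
$W{\left(h,r \right)} = - \frac{9}{4} - h + \frac{h + r}{-78 + r}$ ($W{\left(h,r \right)} = - \frac{9}{4} - \left(h - \frac{h + r}{r - 78}\right) = - \frac{9}{4} - \left(h - \frac{h + r}{-78 + r}\right) = - \frac{9}{4} - h + \frac{h + r}{-78 + r}$)
$\frac{1}{W{\left(66,-35 \right)}} = \frac{1}{\frac{1}{4} \frac{1}{-78 - 35} \left(702 - -175 + 316 \cdot 66 - 264 \left(-35\right)\right)} = \frac{1}{\frac{1}{4} \frac{1}{-113} \left(702 + 175 + 20856 + 9240\right)} = \frac{1}{\frac{1}{4} \left(- \frac{1}{113}\right) 30973} = \frac{1}{- \frac{30973}{452}} = - \frac{452}{30973}$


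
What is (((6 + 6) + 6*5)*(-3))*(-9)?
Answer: 1134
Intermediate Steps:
(((6 + 6) + 6*5)*(-3))*(-9) = ((12 + 30)*(-3))*(-9) = (42*(-3))*(-9) = -126*(-9) = 1134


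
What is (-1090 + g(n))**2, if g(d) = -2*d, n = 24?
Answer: 1295044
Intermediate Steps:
(-1090 + g(n))**2 = (-1090 - 2*24)**2 = (-1090 - 48)**2 = (-1138)**2 = 1295044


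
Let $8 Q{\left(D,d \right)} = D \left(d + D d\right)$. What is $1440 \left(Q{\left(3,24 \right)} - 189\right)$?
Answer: $-220320$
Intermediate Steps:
$Q{\left(D,d \right)} = \frac{D \left(d + D d\right)}{8}$
$1440 \left(Q{\left(3,24 \right)} - 189\right) = 1440 \left(\frac{1}{8} \cdot 3 \cdot 24 \left(1 + 3\right) - 189\right) = 1440 \left(\frac{1}{8} \cdot 3 \cdot 24 \cdot 4 - 189\right) = 1440 \left(36 - 189\right) = 1440 \left(-153\right) = -220320$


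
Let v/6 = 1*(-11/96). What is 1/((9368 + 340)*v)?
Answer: -4/26697 ≈ -0.00014983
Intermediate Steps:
v = -11/16 (v = 6*(1*(-11/96)) = 6*(-11/96) = -11/16 ≈ -0.68750)
1/((9368 + 340)*v) = 1/((9368 + 340)*(-11/16)) = -16/11/9708 = (1/9708)*(-16/11) = -4/26697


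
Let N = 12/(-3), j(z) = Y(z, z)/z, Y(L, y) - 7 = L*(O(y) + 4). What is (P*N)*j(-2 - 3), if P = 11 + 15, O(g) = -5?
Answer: 1248/5 ≈ 249.60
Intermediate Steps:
Y(L, y) = 7 - L (Y(L, y) = 7 + L*(-5 + 4) = 7 + L*(-1) = 7 - L)
j(z) = (7 - z)/z
P = 26
N = -4 (N = 12*(-⅓) = -4)
(P*N)*j(-2 - 3) = (26*(-4))*((7 - (-2 - 3))/(-2 - 3)) = -104*(7 - 1*(-5))/(-5) = -(-104)*(7 + 5)/5 = -(-104)*12/5 = -104*(-12/5) = 1248/5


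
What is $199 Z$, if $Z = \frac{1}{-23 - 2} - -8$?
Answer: $\frac{39601}{25} \approx 1584.0$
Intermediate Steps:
$Z = \frac{199}{25}$ ($Z = \frac{1}{-25} + 8 = - \frac{1}{25} + 8 = \frac{199}{25} \approx 7.96$)
$199 Z = 199 \cdot \frac{199}{25} = \frac{39601}{25}$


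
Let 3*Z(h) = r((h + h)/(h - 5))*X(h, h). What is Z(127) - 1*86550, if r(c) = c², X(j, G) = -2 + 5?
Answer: -322036421/3721 ≈ -86546.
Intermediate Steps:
X(j, G) = 3
Z(h) = 4*h²/(-5 + h)² (Z(h) = (((h + h)/(h - 5))²*3)/3 = (((2*h)/(-5 + h))²*3)/3 = ((2*h/(-5 + h))²*3)/3 = ((4*h²/(-5 + h)²)*3)/3 = (12*h²/(-5 + h)²)/3 = 4*h²/(-5 + h)²)
Z(127) - 1*86550 = 4*127²/(-5 + 127)² - 1*86550 = 4*16129/122² - 86550 = 4*16129*(1/14884) - 86550 = 16129/3721 - 86550 = -322036421/3721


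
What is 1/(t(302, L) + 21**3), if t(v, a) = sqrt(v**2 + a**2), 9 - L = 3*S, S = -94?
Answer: 9261/85590236 - sqrt(175885)/85590236 ≈ 0.00010330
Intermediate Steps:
L = 291 (L = 9 - 3*(-94) = 9 - 1*(-282) = 9 + 282 = 291)
t(v, a) = sqrt(a**2 + v**2)
1/(t(302, L) + 21**3) = 1/(sqrt(291**2 + 302**2) + 21**3) = 1/(sqrt(84681 + 91204) + 9261) = 1/(sqrt(175885) + 9261) = 1/(9261 + sqrt(175885))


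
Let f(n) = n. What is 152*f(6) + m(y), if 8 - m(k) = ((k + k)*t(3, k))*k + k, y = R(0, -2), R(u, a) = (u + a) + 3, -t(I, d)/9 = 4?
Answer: 991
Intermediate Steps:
t(I, d) = -36 (t(I, d) = -9*4 = -36)
R(u, a) = 3 + a + u (R(u, a) = (a + u) + 3 = 3 + a + u)
y = 1 (y = 3 - 2 + 0 = 1)
m(k) = 8 - k + 72*k² (m(k) = 8 - (((k + k)*(-36))*k + k) = 8 - (((2*k)*(-36))*k + k) = 8 - ((-72*k)*k + k) = 8 - (-72*k² + k) = 8 - (k - 72*k²) = 8 + (-k + 72*k²) = 8 - k + 72*k²)
152*f(6) + m(y) = 152*6 + (8 - 1*1 + 72*1²) = 912 + (8 - 1 + 72*1) = 912 + (8 - 1 + 72) = 912 + 79 = 991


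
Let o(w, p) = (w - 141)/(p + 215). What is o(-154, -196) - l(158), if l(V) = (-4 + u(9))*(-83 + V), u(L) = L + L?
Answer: -20245/19 ≈ -1065.5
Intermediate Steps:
u(L) = 2*L
o(w, p) = (-141 + w)/(215 + p)
l(V) = -1162 + 14*V (l(V) = (-4 + 2*9)*(-83 + V) = (-4 + 18)*(-83 + V) = 14*(-83 + V) = -1162 + 14*V)
o(-154, -196) - l(158) = (-141 - 154)/(215 - 196) - (-1162 + 14*158) = -295/19 - (-1162 + 2212) = (1/19)*(-295) - 1*1050 = -295/19 - 1050 = -20245/19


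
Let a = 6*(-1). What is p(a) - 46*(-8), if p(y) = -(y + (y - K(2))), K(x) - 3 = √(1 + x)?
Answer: 383 + √3 ≈ 384.73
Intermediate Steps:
a = -6
K(x) = 3 + √(1 + x)
p(y) = 3 + √3 - 2*y (p(y) = -(y + (y - (3 + √(1 + 2)))) = -(y + (y - (3 + √3))) = -(y + (y + (-3 - √3))) = -(y + (-3 + y - √3)) = -(-3 - √3 + 2*y) = 3 + √3 - 2*y)
p(a) - 46*(-8) = (3 + √3 - 2*(-6)) - 46*(-8) = (3 + √3 + 12) + 368 = (15 + √3) + 368 = 383 + √3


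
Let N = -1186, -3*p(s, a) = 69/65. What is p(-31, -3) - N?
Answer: 77067/65 ≈ 1185.6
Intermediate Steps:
p(s, a) = -23/65
p(-31, -3) - N = -23/65 - 1*(-1186) = -23/65 + 1186 = 77067/65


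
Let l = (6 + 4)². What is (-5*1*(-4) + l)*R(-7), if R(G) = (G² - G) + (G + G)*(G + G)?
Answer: 30240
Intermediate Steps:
R(G) = -G + 5*G² (R(G) = (G² - G) + (2*G)*(2*G) = (G² - G) + 4*G² = -G + 5*G²)
l = 100 (l = 10² = 100)
(-5*1*(-4) + l)*R(-7) = (-5*1*(-4) + 100)*(-7*(-1 + 5*(-7))) = (-5*(-4) + 100)*(-7*(-1 - 35)) = (20 + 100)*(-7*(-36)) = 120*252 = 30240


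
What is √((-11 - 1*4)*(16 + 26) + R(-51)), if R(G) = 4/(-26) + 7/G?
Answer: I*√277056429/663 ≈ 25.106*I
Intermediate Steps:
R(G) = -2/13 + 7/G (R(G) = 4*(-1/26) + 7/G = -2/13 + 7/G)
√((-11 - 1*4)*(16 + 26) + R(-51)) = √((-11 - 1*4)*(16 + 26) + (-2/13 + 7/(-51))) = √((-11 - 4)*42 + (-2/13 + 7*(-1/51))) = √(-15*42 + (-2/13 - 7/51)) = √(-630 - 193/663) = √(-417883/663) = I*√277056429/663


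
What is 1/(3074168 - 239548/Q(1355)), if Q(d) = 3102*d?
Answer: 2101605/6460686719866 ≈ 3.2529e-7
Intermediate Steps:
1/(3074168 - 239548/Q(1355)) = 1/(3074168 - 239548/(3102*1355)) = 1/(3074168 - 239548/4203210) = 1/(3074168 - 239548*1/4203210) = 1/(3074168 - 119774/2101605) = 1/(6460686719866/2101605) = 2101605/6460686719866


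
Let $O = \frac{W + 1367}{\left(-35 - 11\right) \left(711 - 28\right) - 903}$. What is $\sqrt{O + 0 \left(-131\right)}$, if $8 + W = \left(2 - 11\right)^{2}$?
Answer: $\frac{12 i \sqrt{323210}}{32321} \approx 0.21108 i$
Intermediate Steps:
$W = 73$ ($W = -8 + \left(2 - 11\right)^{2} = -8 + \left(-9\right)^{2} = -8 + 81 = 73$)
$O = - \frac{1440}{32321}$ ($O = \frac{73 + 1367}{\left(-35 - 11\right) \left(711 - 28\right) - 903} = \frac{1440}{\left(-46\right) 683 - 903} = \frac{1440}{-31418 - 903} = \frac{1440}{-32321} = 1440 \left(- \frac{1}{32321}\right) = - \frac{1440}{32321} \approx -0.044553$)
$\sqrt{O + 0 \left(-131\right)} = \sqrt{- \frac{1440}{32321} + 0 \left(-131\right)} = \sqrt{- \frac{1440}{32321} + 0} = \sqrt{- \frac{1440}{32321}} = \frac{12 i \sqrt{323210}}{32321}$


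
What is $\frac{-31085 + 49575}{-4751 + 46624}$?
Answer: $\frac{18490}{41873} \approx 0.44157$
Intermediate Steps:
$\frac{-31085 + 49575}{-4751 + 46624} = \frac{18490}{41873}$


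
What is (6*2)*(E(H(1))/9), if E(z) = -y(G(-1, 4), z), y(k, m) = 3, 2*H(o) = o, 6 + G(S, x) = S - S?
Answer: -4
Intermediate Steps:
G(S, x) = -6 (G(S, x) = -6 + (S - S) = -6 + 0 = -6)
H(o) = o/2
E(z) = -3 (E(z) = -1*3 = -3)
(6*2)*(E(H(1))/9) = (6*2)*(-3/9) = 12*(-3*1/9) = 12*(-1/3) = -4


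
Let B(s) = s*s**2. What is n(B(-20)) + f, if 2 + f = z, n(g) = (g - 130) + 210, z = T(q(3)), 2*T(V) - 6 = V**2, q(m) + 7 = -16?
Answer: -15309/2 ≈ -7654.5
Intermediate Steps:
q(m) = -23 (q(m) = -7 - 16 = -23)
T(V) = 3 + V**2/2
B(s) = s**3
z = 535/2 (z = 3 + (1/2)*(-23)**2 = 3 + (1/2)*529 = 3 + 529/2 = 535/2 ≈ 267.50)
n(g) = 80 + g (n(g) = (-130 + g) + 210 = 80 + g)
f = 531/2 (f = -2 + 535/2 = 531/2 ≈ 265.50)
n(B(-20)) + f = (80 + (-20)**3) + 531/2 = (80 - 8000) + 531/2 = -7920 + 531/2 = -15309/2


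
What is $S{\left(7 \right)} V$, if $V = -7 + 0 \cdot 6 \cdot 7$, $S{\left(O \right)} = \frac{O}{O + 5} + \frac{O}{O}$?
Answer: $- \frac{133}{12} \approx -11.083$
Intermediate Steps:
$S{\left(O \right)} = 1 + \frac{O}{5 + O}$ ($S{\left(O \right)} = \frac{O}{5 + O} + 1 = 1 + \frac{O}{5 + O}$)
$V = -7$ ($V = -7 + 0 \cdot 7 = -7 + 0 = -7$)
$S{\left(7 \right)} V = \frac{5 + 2 \cdot 7}{5 + 7} \left(-7\right) = \frac{5 + 14}{12} \left(-7\right) = \frac{1}{12} \cdot 19 \left(-7\right) = \frac{19}{12} \left(-7\right) = - \frac{133}{12}$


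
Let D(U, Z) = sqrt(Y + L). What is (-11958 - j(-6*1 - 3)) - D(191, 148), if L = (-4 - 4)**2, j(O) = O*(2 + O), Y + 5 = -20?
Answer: -12021 - sqrt(39) ≈ -12027.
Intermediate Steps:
Y = -25 (Y = -5 - 20 = -25)
L = 64 (L = (-8)**2 = 64)
D(U, Z) = sqrt(39) (D(U, Z) = sqrt(-25 + 64) = sqrt(39))
(-11958 - j(-6*1 - 3)) - D(191, 148) = (-11958 - (-6*1 - 3)*(2 + (-6*1 - 3))) - sqrt(39) = (-11958 - (-6 - 3)*(2 + (-6 - 3))) - sqrt(39) = (-11958 - (-9)*(2 - 9)) - sqrt(39) = (-11958 - (-9)*(-7)) - sqrt(39) = (-11958 - 1*63) - sqrt(39) = (-11958 - 63) - sqrt(39) = -12021 - sqrt(39)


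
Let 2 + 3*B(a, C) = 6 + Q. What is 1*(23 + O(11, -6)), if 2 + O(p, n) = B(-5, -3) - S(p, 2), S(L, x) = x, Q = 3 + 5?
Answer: 23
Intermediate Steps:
Q = 8
B(a, C) = 4 (B(a, C) = -2/3 + (6 + 8)/3 = -2/3 + (1/3)*14 = -2/3 + 14/3 = 4)
O(p, n) = 0 (O(p, n) = -2 + (4 - 1*2) = -2 + (4 - 2) = -2 + 2 = 0)
1*(23 + O(11, -6)) = 1*(23 + 0) = 1*23 = 23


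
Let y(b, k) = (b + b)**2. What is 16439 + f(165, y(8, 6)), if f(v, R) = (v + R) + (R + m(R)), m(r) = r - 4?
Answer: 17368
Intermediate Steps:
m(r) = -4 + r
y(b, k) = 4*b**2 (y(b, k) = (2*b)**2 = 4*b**2)
f(v, R) = -4 + v + 3*R (f(v, R) = (v + R) + (R + (-4 + R)) = (R + v) + (-4 + 2*R) = -4 + v + 3*R)
16439 + f(165, y(8, 6)) = 16439 + (-4 + 165 + 3*(4*8**2)) = 16439 + (-4 + 165 + 3*(4*64)) = 16439 + (-4 + 165 + 3*256) = 16439 + (-4 + 165 + 768) = 16439 + 929 = 17368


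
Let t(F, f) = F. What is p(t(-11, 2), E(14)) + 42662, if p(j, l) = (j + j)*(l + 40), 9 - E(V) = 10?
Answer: 41804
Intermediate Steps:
E(V) = -1 (E(V) = 9 - 1*10 = 9 - 10 = -1)
p(j, l) = 2*j*(40 + l) (p(j, l) = (2*j)*(40 + l) = 2*j*(40 + l))
p(t(-11, 2), E(14)) + 42662 = 2*(-11)*(40 - 1) + 42662 = 2*(-11)*39 + 42662 = -858 + 42662 = 41804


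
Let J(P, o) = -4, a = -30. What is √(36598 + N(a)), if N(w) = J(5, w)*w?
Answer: √36718 ≈ 191.62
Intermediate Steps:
N(w) = -4*w
√(36598 + N(a)) = √(36598 - 4*(-30)) = √(36598 + 120) = √36718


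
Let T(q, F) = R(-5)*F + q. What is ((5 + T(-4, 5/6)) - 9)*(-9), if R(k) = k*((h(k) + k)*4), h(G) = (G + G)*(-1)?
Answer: 822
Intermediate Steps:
h(G) = -2*G (h(G) = (2*G)*(-1) = -2*G)
R(k) = -4*k**2 (R(k) = k*((-2*k + k)*4) = k*(-k*4) = k*(-4*k) = -4*k**2)
T(q, F) = q - 100*F (T(q, F) = (-4*(-5)**2)*F + q = (-4*25)*F + q = -100*F + q = q - 100*F)
((5 + T(-4, 5/6)) - 9)*(-9) = ((5 + (-4 - 500/6)) - 9)*(-9) = ((5 + (-4 - 100*5/6)) - 9)*(-9) = ((5 + (-4 - 250/3)) - 9)*(-9) = ((5 - 262/3) - 9)*(-9) = (-247/3 - 9)*(-9) = -274/3*(-9) = 822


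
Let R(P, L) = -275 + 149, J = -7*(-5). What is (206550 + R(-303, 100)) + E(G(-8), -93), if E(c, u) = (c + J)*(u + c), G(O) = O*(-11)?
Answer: 205809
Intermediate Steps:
J = 35
G(O) = -11*O
E(c, u) = (35 + c)*(c + u) (E(c, u) = (c + 35)*(u + c) = (35 + c)*(c + u))
R(P, L) = -126
(206550 + R(-303, 100)) + E(G(-8), -93) = (206550 - 126) + ((-11*(-8))**2 + 35*(-11*(-8)) + 35*(-93) - 11*(-8)*(-93)) = 206424 + (88**2 + 35*88 - 3255 + 88*(-93)) = 206424 + (7744 + 3080 - 3255 - 8184) = 206424 - 615 = 205809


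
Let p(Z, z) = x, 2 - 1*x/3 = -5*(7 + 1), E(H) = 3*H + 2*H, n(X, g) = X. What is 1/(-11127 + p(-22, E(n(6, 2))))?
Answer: -1/11001 ≈ -9.0901e-5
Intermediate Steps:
E(H) = 5*H
x = 126 (x = 6 - (-15)*(7 + 1) = 6 - (-15)*8 = 6 - 3*(-40) = 6 + 120 = 126)
p(Z, z) = 126
1/(-11127 + p(-22, E(n(6, 2)))) = 1/(-11127 + 126) = 1/(-11001) = -1/11001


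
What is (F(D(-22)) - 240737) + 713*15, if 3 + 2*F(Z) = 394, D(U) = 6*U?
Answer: -459693/2 ≈ -2.2985e+5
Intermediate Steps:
F(Z) = 391/2 (F(Z) = -3/2 + (1/2)*394 = -3/2 + 197 = 391/2)
(F(D(-22)) - 240737) + 713*15 = (391/2 - 240737) + 713*15 = -481083/2 + 10695 = -459693/2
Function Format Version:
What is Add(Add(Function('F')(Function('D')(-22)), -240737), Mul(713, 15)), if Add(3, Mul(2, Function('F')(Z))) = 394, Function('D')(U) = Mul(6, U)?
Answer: Rational(-459693, 2) ≈ -2.2985e+5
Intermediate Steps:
Function('F')(Z) = Rational(391, 2) (Function('F')(Z) = Add(Rational(-3, 2), Mul(Rational(1, 2), 394)) = Add(Rational(-3, 2), 197) = Rational(391, 2))
Add(Add(Function('F')(Function('D')(-22)), -240737), Mul(713, 15)) = Add(Add(Rational(391, 2), -240737), Mul(713, 15)) = Add(Rational(-481083, 2), 10695) = Rational(-459693, 2)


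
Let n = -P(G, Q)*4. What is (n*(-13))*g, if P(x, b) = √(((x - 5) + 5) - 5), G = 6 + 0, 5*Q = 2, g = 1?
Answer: 52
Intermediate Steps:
Q = ⅖ (Q = (⅕)*2 = ⅖ ≈ 0.40000)
G = 6
P(x, b) = √(-5 + x) (P(x, b) = √(((-5 + x) + 5) - 5) = √(x - 5) = √(-5 + x))
n = -4 (n = -√(-5 + 6)*4 = -√1*4 = -1*1*4 = -1*4 = -4)
(n*(-13))*g = -4*(-13)*1 = 52*1 = 52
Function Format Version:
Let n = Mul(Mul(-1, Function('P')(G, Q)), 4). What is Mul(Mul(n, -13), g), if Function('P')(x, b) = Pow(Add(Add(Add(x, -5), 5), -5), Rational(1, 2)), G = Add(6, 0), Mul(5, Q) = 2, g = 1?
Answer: 52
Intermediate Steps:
Q = Rational(2, 5) (Q = Mul(Rational(1, 5), 2) = Rational(2, 5) ≈ 0.40000)
G = 6
Function('P')(x, b) = Pow(Add(-5, x), Rational(1, 2)) (Function('P')(x, b) = Pow(Add(Add(Add(-5, x), 5), -5), Rational(1, 2)) = Pow(Add(x, -5), Rational(1, 2)) = Pow(Add(-5, x), Rational(1, 2)))
n = -4 (n = Mul(Mul(-1, Pow(Add(-5, 6), Rational(1, 2))), 4) = Mul(Mul(-1, Pow(1, Rational(1, 2))), 4) = Mul(Mul(-1, 1), 4) = Mul(-1, 4) = -4)
Mul(Mul(n, -13), g) = Mul(Mul(-4, -13), 1) = Mul(52, 1) = 52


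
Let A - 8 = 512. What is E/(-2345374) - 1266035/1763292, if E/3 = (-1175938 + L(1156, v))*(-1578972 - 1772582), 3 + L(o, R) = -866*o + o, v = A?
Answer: -19288430504238033457/2067789605604 ≈ -9.3280e+6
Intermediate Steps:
A = 520 (A = 8 + 512 = 520)
v = 520
L(o, R) = -3 - 865*o (L(o, R) = -3 + (-866*o + o) = -3 - 865*o)
E = 21877748007222 (E = 3*((-1175938 + (-3 - 865*1156))*(-1578972 - 1772582)) = 3*((-1175938 + (-3 - 999940))*(-3351554)) = 3*((-1175938 - 999943)*(-3351554)) = 3*(-2175881*(-3351554)) = 3*7292582669074 = 21877748007222)
E/(-2345374) - 1266035/1763292 = 21877748007222/(-2345374) - 1266035/1763292 = 21877748007222*(-1/2345374) - 1266035*1/1763292 = -10938874003611/1172687 - 1266035/1763292 = -19288430504238033457/2067789605604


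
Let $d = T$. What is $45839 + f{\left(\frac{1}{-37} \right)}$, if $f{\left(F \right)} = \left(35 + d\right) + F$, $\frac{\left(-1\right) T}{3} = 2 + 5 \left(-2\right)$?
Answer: $\frac{1698225}{37} \approx 45898.0$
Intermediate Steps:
$T = 24$ ($T = - 3 \left(2 + 5 \left(-2\right)\right) = - 3 \left(2 - 10\right) = \left(-3\right) \left(-8\right) = 24$)
$d = 24$
$f{\left(F \right)} = 59 + F$ ($f{\left(F \right)} = \left(35 + 24\right) + F = 59 + F$)
$45839 + f{\left(\frac{1}{-37} \right)} = 45839 + \left(59 + \frac{1}{-37}\right) = 45839 + \left(59 - \frac{1}{37}\right) = 45839 + \frac{2182}{37} = \frac{1698225}{37}$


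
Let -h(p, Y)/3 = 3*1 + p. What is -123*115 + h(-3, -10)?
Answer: -14145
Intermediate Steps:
h(p, Y) = -9 - 3*p (h(p, Y) = -3*(3*1 + p) = -3*(3 + p) = -9 - 3*p)
-123*115 + h(-3, -10) = -123*115 + (-9 - 3*(-3)) = -14145 + (-9 + 9) = -14145 + 0 = -14145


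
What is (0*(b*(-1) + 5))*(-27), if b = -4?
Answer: 0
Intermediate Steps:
(0*(b*(-1) + 5))*(-27) = (0*(-4*(-1) + 5))*(-27) = (0*(4 + 5))*(-27) = (0*9)*(-27) = 0*(-27) = 0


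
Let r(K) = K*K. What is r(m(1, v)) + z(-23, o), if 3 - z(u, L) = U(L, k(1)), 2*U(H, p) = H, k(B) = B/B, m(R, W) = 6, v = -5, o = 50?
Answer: 14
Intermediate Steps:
r(K) = K²
k(B) = 1
U(H, p) = H/2
z(u, L) = 3 - L/2
r(m(1, v)) + z(-23, o) = 6² + (3 - ½*50) = 36 + (3 - 25) = 36 - 22 = 14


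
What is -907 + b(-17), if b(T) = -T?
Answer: -890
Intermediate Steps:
-907 + b(-17) = -907 - 1*(-17) = -907 + 17 = -890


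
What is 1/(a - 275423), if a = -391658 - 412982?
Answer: -1/1080063 ≈ -9.2587e-7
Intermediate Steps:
a = -804640
1/(a - 275423) = 1/(-804640 - 275423) = 1/(-1080063) = -1/1080063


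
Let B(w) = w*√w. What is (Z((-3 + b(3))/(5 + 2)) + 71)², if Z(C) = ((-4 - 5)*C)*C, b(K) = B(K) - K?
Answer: 8794672/2401 + 269568*√3/343 ≈ 5024.2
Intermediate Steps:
B(w) = w^(3/2)
b(K) = K^(3/2) - K
Z(C) = -9*C² (Z(C) = (-9*C)*C = -9*C²)
(Z((-3 + b(3))/(5 + 2)) + 71)² = (-9*(-3 + (3^(3/2) - 1*3))²/(5 + 2)² + 71)² = (-9*(-3 + (3*√3 - 3))²/49 + 71)² = (-9*(-3 + (-3 + 3*√3))²/49 + 71)² = (-9*(-6 + 3*√3)²/49 + 71)² = (-9*(-6/7 + 3*√3/7)² + 71)² = (71 - 9*(-6/7 + 3*√3/7)²)²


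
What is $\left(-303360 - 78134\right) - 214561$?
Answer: $-596055$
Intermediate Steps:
$\left(-303360 - 78134\right) - 214561 = -381494 - 214561 = -596055$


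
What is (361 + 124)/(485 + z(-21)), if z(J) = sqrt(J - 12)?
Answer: 235225/235258 - 485*I*sqrt(33)/235258 ≈ 0.99986 - 0.011843*I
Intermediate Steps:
z(J) = sqrt(-12 + J)
(361 + 124)/(485 + z(-21)) = (361 + 124)/(485 + sqrt(-12 - 21)) = 485/(485 + sqrt(-33)) = 485/(485 + I*sqrt(33))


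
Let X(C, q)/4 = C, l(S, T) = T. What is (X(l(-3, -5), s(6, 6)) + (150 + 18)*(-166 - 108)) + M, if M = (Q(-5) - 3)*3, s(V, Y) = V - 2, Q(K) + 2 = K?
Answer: -46082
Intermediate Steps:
Q(K) = -2 + K
s(V, Y) = -2 + V
M = -30 (M = ((-2 - 5) - 3)*3 = (-7 - 3)*3 = -10*3 = -30)
X(C, q) = 4*C
(X(l(-3, -5), s(6, 6)) + (150 + 18)*(-166 - 108)) + M = (4*(-5) + (150 + 18)*(-166 - 108)) - 30 = (-20 + 168*(-274)) - 30 = (-20 - 46032) - 30 = -46052 - 30 = -46082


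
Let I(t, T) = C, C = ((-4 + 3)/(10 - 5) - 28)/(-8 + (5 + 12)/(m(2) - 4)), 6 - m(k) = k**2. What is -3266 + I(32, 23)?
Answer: -179536/55 ≈ -3264.3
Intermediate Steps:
m(k) = 6 - k**2
C = 94/55 (C = ((-4 + 3)/(10 - 5) - 28)/(-8 + (5 + 12)/((6 - 1*2**2) - 4)) = (-1/5 - 28)/(-8 + 17/((6 - 1*4) - 4)) = (-1*1/5 - 28)/(-8 + 17/((6 - 4) - 4)) = (-1/5 - 28)/(-8 + 17/(2 - 4)) = -141/(5*(-8 + 17/(-2))) = -141/(5*(-8 + 17*(-1/2))) = -141/(5*(-8 - 17/2)) = -141/(5*(-33/2)) = -141/5*(-2/33) = 94/55 ≈ 1.7091)
I(t, T) = 94/55
-3266 + I(32, 23) = -3266 + 94/55 = -179536/55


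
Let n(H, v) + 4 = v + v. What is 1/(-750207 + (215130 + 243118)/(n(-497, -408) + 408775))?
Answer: -407955/306050238437 ≈ -1.3330e-6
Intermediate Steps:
n(H, v) = -4 + 2*v (n(H, v) = -4 + (v + v) = -4 + 2*v)
1/(-750207 + (215130 + 243118)/(n(-497, -408) + 408775)) = 1/(-750207 + (215130 + 243118)/((-4 + 2*(-408)) + 408775)) = 1/(-750207 + 458248/((-4 - 816) + 408775)) = 1/(-750207 + 458248/(-820 + 408775)) = 1/(-750207 + 458248/407955) = 1/(-306050238437/407955) = -407955/306050238437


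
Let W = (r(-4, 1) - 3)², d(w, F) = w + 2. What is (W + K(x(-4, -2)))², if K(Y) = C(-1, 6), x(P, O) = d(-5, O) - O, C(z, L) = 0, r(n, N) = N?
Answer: 16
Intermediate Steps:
d(w, F) = 2 + w
x(P, O) = -3 - O (x(P, O) = (2 - 5) - O = -3 - O)
W = 4 (W = (1 - 3)² = (-2)² = 4)
K(Y) = 0
(W + K(x(-4, -2)))² = (4 + 0)² = 4² = 16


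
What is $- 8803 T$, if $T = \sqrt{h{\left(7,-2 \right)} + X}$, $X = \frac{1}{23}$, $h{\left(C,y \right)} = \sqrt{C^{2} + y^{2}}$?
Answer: $- \frac{8803 \sqrt{23 + 529 \sqrt{53}}}{23} \approx -23823.0$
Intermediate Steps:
$X = \frac{1}{23} \approx 0.043478$
$T = \sqrt{\frac{1}{23} + \sqrt{53}}$ ($T = \sqrt{\sqrt{7^{2} + \left(-2\right)^{2}} + \frac{1}{23}} = \sqrt{\sqrt{49 + 4} + \frac{1}{23}} = \sqrt{\sqrt{53} + \frac{1}{23}} = \sqrt{\frac{1}{23} + \sqrt{53}} \approx 2.7062$)
$- 8803 T = - 8803 \frac{\sqrt{23 + 529 \sqrt{53}}}{23} = - \frac{8803 \sqrt{23 + 529 \sqrt{53}}}{23}$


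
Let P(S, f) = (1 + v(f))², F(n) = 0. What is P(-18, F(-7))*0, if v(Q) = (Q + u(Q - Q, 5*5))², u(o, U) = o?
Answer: 0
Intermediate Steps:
v(Q) = Q² (v(Q) = (Q + (Q - Q))² = (Q + 0)² = Q²)
P(S, f) = (1 + f²)²
P(-18, F(-7))*0 = (1 + 0²)²*0 = (1 + 0)²*0 = 1²*0 = 1*0 = 0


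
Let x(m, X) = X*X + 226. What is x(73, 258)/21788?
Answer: 33395/10894 ≈ 3.0654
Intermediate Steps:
x(m, X) = 226 + X² (x(m, X) = X² + 226 = 226 + X²)
x(73, 258)/21788 = (226 + 258²)/21788 = (226 + 66564)*(1/21788) = 66790*(1/21788) = 33395/10894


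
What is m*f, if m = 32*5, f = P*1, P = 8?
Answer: 1280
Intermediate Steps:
f = 8 (f = 8*1 = 8)
m = 160
m*f = 160*8 = 1280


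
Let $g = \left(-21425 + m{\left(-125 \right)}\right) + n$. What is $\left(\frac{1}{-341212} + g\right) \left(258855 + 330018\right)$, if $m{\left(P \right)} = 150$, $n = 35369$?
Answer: $\frac{2831914946678271}{341212} \approx 8.2996 \cdot 10^{9}$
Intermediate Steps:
$g = 14094$ ($g = \left(-21425 + 150\right) + 35369 = -21275 + 35369 = 14094$)
$\left(\frac{1}{-341212} + g\right) \left(258855 + 330018\right) = \left(\frac{1}{-341212} + 14094\right) \left(258855 + 330018\right) = \left(- \frac{1}{341212} + 14094\right) 588873 = \frac{4809041927}{341212} \cdot 588873 = \frac{2831914946678271}{341212}$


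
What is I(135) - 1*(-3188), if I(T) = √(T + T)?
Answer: 3188 + 3*√30 ≈ 3204.4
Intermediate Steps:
I(T) = √2*√T (I(T) = √(2*T) = √2*√T)
I(135) - 1*(-3188) = √2*√135 - 1*(-3188) = √2*(3*√15) + 3188 = 3*√30 + 3188 = 3188 + 3*√30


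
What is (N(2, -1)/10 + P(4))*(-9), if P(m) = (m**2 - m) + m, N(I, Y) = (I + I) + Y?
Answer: -1467/10 ≈ -146.70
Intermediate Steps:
N(I, Y) = Y + 2*I (N(I, Y) = 2*I + Y = Y + 2*I)
P(m) = m**2
(N(2, -1)/10 + P(4))*(-9) = ((-1 + 2*2)/10 + 4**2)*(-9) = ((-1 + 4)*(1/10) + 16)*(-9) = (3*(1/10) + 16)*(-9) = (3/10 + 16)*(-9) = (163/10)*(-9) = -1467/10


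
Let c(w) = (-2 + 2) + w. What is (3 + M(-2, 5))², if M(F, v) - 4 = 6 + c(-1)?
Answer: 144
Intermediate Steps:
c(w) = w (c(w) = 0 + w = w)
M(F, v) = 9 (M(F, v) = 4 + (6 - 1) = 4 + 5 = 9)
(3 + M(-2, 5))² = (3 + 9)² = 12² = 144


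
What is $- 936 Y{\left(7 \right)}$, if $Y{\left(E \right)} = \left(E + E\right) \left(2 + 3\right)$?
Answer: $-65520$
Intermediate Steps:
$Y{\left(E \right)} = 10 E$ ($Y{\left(E \right)} = 2 E 5 = 10 E$)
$- 936 Y{\left(7 \right)} = - 936 \cdot 10 \cdot 7 = \left(-936\right) 70 = -65520$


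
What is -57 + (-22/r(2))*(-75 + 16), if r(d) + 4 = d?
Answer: -706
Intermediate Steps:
r(d) = -4 + d
-57 + (-22/r(2))*(-75 + 16) = -57 + (-22/(-4 + 2))*(-75 + 16) = -57 - 22/(-2)*(-59) = -57 - 22*(-½)*(-59) = -57 + 11*(-59) = -57 - 649 = -706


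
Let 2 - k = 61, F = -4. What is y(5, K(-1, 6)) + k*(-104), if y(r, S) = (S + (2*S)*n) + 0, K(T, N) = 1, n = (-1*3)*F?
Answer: 6161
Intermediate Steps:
n = 12 (n = -1*3*(-4) = -3*(-4) = 12)
k = -59 (k = 2 - 1*61 = 2 - 61 = -59)
y(r, S) = 25*S (y(r, S) = (S + (2*S)*12) + 0 = (S + 24*S) + 0 = 25*S + 0 = 25*S)
y(5, K(-1, 6)) + k*(-104) = 25*1 - 59*(-104) = 25 + 6136 = 6161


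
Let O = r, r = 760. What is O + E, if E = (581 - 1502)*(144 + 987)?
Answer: -1040891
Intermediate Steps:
O = 760
E = -1041651 (E = -921*1131 = -1041651)
O + E = 760 - 1041651 = -1040891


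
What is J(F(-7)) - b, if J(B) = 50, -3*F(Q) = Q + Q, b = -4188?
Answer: 4238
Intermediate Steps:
F(Q) = -2*Q/3 (F(Q) = -(Q + Q)/3 = -2*Q/3)
J(F(-7)) - b = 50 - 1*(-4188) = 50 + 4188 = 4238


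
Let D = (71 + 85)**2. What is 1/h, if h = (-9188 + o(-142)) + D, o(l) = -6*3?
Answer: 1/15130 ≈ 6.6094e-5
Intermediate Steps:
o(l) = -18
D = 24336 (D = 156**2 = 24336)
h = 15130 (h = (-9188 - 18) + 24336 = -9206 + 24336 = 15130)
1/h = 1/15130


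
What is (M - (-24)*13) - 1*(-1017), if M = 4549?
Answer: 5878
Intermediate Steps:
(M - (-24)*13) - 1*(-1017) = (4549 - (-24)*13) - 1*(-1017) = (4549 - 1*(-312)) + 1017 = (4549 + 312) + 1017 = 4861 + 1017 = 5878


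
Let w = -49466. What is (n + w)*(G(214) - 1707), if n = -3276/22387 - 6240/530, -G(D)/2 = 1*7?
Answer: 101033191632482/1186511 ≈ 8.5151e+7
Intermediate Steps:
G(D) = -14 (G(D) = -2*7 = -14)
n = -14143116/1186511 (n = -3276*1/22387 - 6240*1/530 = -3276/22387 - 624/53 = -14143116/1186511 ≈ -11.920)
(n + w)*(G(214) - 1707) = (-14143116/1186511 - 49466)*(-14 - 1707) = -58706096242/1186511*(-1721) = 101033191632482/1186511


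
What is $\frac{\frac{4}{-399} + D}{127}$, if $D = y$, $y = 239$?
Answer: $\frac{95357}{50673} \approx 1.8818$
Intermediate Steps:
$D = 239$
$\frac{\frac{4}{-399} + D}{127} = \frac{\frac{4}{-399} + 239}{127} = \left(4 \left(- \frac{1}{399}\right) + 239\right) \frac{1}{127} = \left(- \frac{4}{399} + 239\right) \frac{1}{127} = \frac{95357}{399} \cdot \frac{1}{127} = \frac{95357}{50673}$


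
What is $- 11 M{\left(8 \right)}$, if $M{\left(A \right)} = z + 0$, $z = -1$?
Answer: $11$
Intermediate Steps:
$M{\left(A \right)} = -1$ ($M{\left(A \right)} = -1 + 0 = -1$)
$- 11 M{\left(8 \right)} = \left(-11\right) \left(-1\right) = 11$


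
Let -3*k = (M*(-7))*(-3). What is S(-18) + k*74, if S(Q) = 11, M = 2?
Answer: -1025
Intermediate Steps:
k = -14 (k = -2*(-7)*(-3)/3 = -(-14)*(-3)/3 = -⅓*42 = -14)
S(-18) + k*74 = 11 - 14*74 = 11 - 1036 = -1025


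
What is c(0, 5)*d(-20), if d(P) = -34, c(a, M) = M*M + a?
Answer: -850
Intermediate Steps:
c(a, M) = a + M**2 (c(a, M) = M**2 + a = a + M**2)
c(0, 5)*d(-20) = (0 + 5**2)*(-34) = (0 + 25)*(-34) = 25*(-34) = -850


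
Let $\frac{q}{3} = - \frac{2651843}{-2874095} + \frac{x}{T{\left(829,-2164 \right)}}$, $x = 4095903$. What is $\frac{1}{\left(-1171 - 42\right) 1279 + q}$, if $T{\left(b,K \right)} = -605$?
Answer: $- \frac{347765495}{546595024592027} \approx -6.3624 \cdot 10^{-7}$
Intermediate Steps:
$q = - \frac{7062245980662}{347765495}$ ($q = 3 \left(- \frac{2651843}{-2874095} + \frac{4095903}{-605}\right) = 3 \left(\left(-2651843\right) \left(- \frac{1}{2874095}\right) + 4095903 \left(- \frac{1}{605}\right)\right) = 3 \left(\frac{2651843}{2874095} - \frac{4095903}{605}\right) = 3 \left(- \frac{2354081993554}{347765495}\right) = - \frac{7062245980662}{347765495} \approx -20308.0$)
$\frac{1}{\left(-1171 - 42\right) 1279 + q} = \frac{1}{\left(-1171 - 42\right) 1279 - \frac{7062245980662}{347765495}} = \frac{1}{\left(-1213\right) 1279 - \frac{7062245980662}{347765495}} = \frac{1}{-1551427 - \frac{7062245980662}{347765495}} = \frac{1}{- \frac{546595024592027}{347765495}} = - \frac{347765495}{546595024592027}$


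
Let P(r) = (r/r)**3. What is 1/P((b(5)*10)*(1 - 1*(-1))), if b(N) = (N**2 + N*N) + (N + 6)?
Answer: 1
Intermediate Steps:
b(N) = 6 + N + 2*N**2 (b(N) = (N**2 + N**2) + (6 + N) = 2*N**2 + (6 + N) = 6 + N + 2*N**2)
P(r) = 1 (P(r) = 1**3 = 1)
1/P((b(5)*10)*(1 - 1*(-1))) = 1/1 = 1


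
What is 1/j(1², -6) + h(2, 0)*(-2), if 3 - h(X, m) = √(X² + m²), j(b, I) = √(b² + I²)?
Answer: -2 + √37/37 ≈ -1.8356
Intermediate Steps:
j(b, I) = √(I² + b²)
h(X, m) = 3 - √(X² + m²)
1/j(1², -6) + h(2, 0)*(-2) = 1/(√((-6)² + (1²)²)) + (3 - √(2² + 0²))*(-2) = 1/(√(36 + 1²)) + (3 - √(4 + 0))*(-2) = 1/(√(36 + 1)) + (3 - √4)*(-2) = 1/(√37) + (3 - 1*2)*(-2) = √37/37 + (3 - 2)*(-2) = √37/37 + 1*(-2) = √37/37 - 2 = -2 + √37/37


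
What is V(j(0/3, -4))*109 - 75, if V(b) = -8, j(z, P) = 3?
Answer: -947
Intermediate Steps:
V(j(0/3, -4))*109 - 75 = -8*109 - 75 = -872 - 75 = -947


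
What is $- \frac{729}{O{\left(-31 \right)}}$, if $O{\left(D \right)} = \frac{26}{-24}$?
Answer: $\frac{8748}{13} \approx 672.92$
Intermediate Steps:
$O{\left(D \right)} = - \frac{13}{12}$ ($O{\left(D \right)} = 26 \left(- \frac{1}{24}\right) = - \frac{13}{12}$)
$- \frac{729}{O{\left(-31 \right)}} = - \frac{729}{- \frac{13}{12}} = \left(-729\right) \left(- \frac{12}{13}\right) = \frac{8748}{13}$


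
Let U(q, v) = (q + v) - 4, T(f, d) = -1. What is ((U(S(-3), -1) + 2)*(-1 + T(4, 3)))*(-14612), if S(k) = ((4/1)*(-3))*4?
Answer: -1490424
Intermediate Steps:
S(k) = -48 (S(k) = ((4*1)*(-3))*4 = (4*(-3))*4 = -12*4 = -48)
U(q, v) = -4 + q + v
((U(S(-3), -1) + 2)*(-1 + T(4, 3)))*(-14612) = (((-4 - 48 - 1) + 2)*(-1 - 1))*(-14612) = ((-53 + 2)*(-2))*(-14612) = -51*(-2)*(-14612) = 102*(-14612) = -1490424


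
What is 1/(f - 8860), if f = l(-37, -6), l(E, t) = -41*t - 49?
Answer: -1/8663 ≈ -0.00011543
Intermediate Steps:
l(E, t) = -49 - 41*t
f = 197 (f = -49 - 41*(-6) = -49 + 246 = 197)
1/(f - 8860) = 1/(197 - 8860) = 1/(-8663) = -1/8663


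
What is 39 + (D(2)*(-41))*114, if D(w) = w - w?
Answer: 39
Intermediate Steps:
D(w) = 0
39 + (D(2)*(-41))*114 = 39 + (0*(-41))*114 = 39 + 0*114 = 39 + 0 = 39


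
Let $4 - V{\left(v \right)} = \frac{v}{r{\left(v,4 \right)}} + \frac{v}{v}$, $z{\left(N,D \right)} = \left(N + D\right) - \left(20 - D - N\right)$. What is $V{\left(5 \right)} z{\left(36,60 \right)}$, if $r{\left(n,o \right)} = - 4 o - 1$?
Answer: $\frac{9632}{17} \approx 566.59$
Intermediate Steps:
$r{\left(n,o \right)} = -1 - 4 o$
$z{\left(N,D \right)} = -20 + 2 D + 2 N$ ($z{\left(N,D \right)} = \left(D + N\right) - \left(20 - D - N\right) = \left(D + N\right) + \left(-20 + D + N\right) = -20 + 2 D + 2 N$)
$V{\left(v \right)} = 3 + \frac{v}{17}$ ($V{\left(v \right)} = 4 - \left(\frac{v}{-1 - 16} + \frac{v}{v}\right) = 4 - \left(\frac{v}{-1 - 16} + 1\right) = 4 - \left(\frac{v}{-17} + 1\right) = 4 - \left(v \left(- \frac{1}{17}\right) + 1\right) = 4 - \left(- \frac{v}{17} + 1\right) = 4 - \left(1 - \frac{v}{17}\right) = 4 + \left(-1 + \frac{v}{17}\right) = 3 + \frac{v}{17}$)
$V{\left(5 \right)} z{\left(36,60 \right)} = \left(3 + \frac{1}{17} \cdot 5\right) \left(-20 + 2 \cdot 60 + 2 \cdot 36\right) = \left(3 + \frac{5}{17}\right) \left(-20 + 120 + 72\right) = \frac{56}{17} \cdot 172 = \frac{9632}{17}$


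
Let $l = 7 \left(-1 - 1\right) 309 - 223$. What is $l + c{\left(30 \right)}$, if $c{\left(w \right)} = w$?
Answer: $-4519$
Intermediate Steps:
$l = -4549$ ($l = 7 \left(-2\right) 309 - 223 = \left(-14\right) 309 - 223 = -4326 - 223 = -4549$)
$l + c{\left(30 \right)} = -4549 + 30 = -4519$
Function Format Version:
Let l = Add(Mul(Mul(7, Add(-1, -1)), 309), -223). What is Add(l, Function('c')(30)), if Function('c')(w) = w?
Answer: -4519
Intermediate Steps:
l = -4549 (l = Add(Mul(Mul(7, -2), 309), -223) = Add(Mul(-14, 309), -223) = Add(-4326, -223) = -4549)
Add(l, Function('c')(30)) = Add(-4549, 30) = -4519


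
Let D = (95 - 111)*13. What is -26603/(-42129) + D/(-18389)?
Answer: 497965399/774710181 ≈ 0.64278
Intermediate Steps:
D = -208 (D = -16*13 = -208)
-26603/(-42129) + D/(-18389) = -26603/(-42129) - 208/(-18389) = -26603*(-1/42129) - 208*(-1/18389) = 26603/42129 + 208/18389 = 497965399/774710181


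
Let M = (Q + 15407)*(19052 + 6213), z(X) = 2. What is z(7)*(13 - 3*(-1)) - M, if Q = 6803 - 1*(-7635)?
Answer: -754033893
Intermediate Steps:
Q = 14438 (Q = 6803 + 7635 = 14438)
M = 754033925 (M = (14438 + 15407)*(19052 + 6213) = 29845*25265 = 754033925)
z(7)*(13 - 3*(-1)) - M = 2*(13 - 3*(-1)) - 1*754033925 = 2*(13 + 3) - 754033925 = 2*16 - 754033925 = 32 - 754033925 = -754033893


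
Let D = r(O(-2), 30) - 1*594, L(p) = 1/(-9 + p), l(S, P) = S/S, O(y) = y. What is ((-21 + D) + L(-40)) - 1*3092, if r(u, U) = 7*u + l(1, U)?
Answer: -182281/49 ≈ -3720.0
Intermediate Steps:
l(S, P) = 1
r(u, U) = 1 + 7*u (r(u, U) = 7*u + 1 = 1 + 7*u)
D = -607 (D = (1 + 7*(-2)) - 1*594 = (1 - 14) - 594 = -13 - 594 = -607)
((-21 + D) + L(-40)) - 1*3092 = ((-21 - 607) + 1/(-9 - 40)) - 1*3092 = (-628 + 1/(-49)) - 3092 = (-628 - 1/49) - 3092 = -30773/49 - 3092 = -182281/49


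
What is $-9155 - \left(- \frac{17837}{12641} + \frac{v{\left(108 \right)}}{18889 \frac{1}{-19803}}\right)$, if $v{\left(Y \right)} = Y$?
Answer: $- \frac{2158620364418}{238775849} \approx -9040.4$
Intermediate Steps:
$-9155 - \left(- \frac{17837}{12641} + \frac{v{\left(108 \right)}}{18889 \frac{1}{-19803}}\right) = -9155 - \left(- \frac{17837}{12641} + \frac{108}{18889 \frac{1}{-19803}}\right) = -9155 - \left(\left(-17837\right) \frac{1}{12641} + \frac{108}{18889 \left(- \frac{1}{19803}\right)}\right) = -9155 - \left(- \frac{17837}{12641} + \frac{108}{- \frac{18889}{19803}}\right) = -9155 - \left(- \frac{17837}{12641} + 108 \left(- \frac{19803}{18889}\right)\right) = -9155 - \left(- \frac{17837}{12641} - \frac{2138724}{18889}\right) = -9155 - - \frac{27372533177}{238775849} = -9155 + \frac{27372533177}{238775849} = - \frac{2158620364418}{238775849}$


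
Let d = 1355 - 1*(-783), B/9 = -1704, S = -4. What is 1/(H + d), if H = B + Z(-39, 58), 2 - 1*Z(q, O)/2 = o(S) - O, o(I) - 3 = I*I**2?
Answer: -1/12956 ≈ -7.7184e-5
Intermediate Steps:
o(I) = 3 + I**3 (o(I) = 3 + I*I**2 = 3 + I**3)
B = -15336 (B = 9*(-1704) = -15336)
Z(q, O) = 126 + 2*O (Z(q, O) = 4 - 2*((3 + (-4)**3) - O) = 4 - 2*((3 - 64) - O) = 4 - 2*(-61 - O) = 4 + (122 + 2*O) = 126 + 2*O)
d = 2138 (d = 1355 + 783 = 2138)
H = -15094 (H = -15336 + (126 + 2*58) = -15336 + (126 + 116) = -15336 + 242 = -15094)
1/(H + d) = 1/(-15094 + 2138) = 1/(-12956) = -1/12956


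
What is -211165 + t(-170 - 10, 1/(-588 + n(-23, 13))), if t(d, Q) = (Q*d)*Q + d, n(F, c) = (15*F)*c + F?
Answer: -1372115988925/6492304 ≈ -2.1135e+5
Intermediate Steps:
n(F, c) = F + 15*F*c (n(F, c) = 15*F*c + F = F + 15*F*c)
t(d, Q) = d + d*Q² (t(d, Q) = d*Q² + d = d + d*Q²)
-211165 + t(-170 - 10, 1/(-588 + n(-23, 13))) = -211165 + (-170 - 10)*(1 + (1/(-588 - 23*(1 + 15*13)))²) = -211165 - 180*(1 + (1/(-588 - 23*(1 + 195)))²) = -211165 - 180*(1 + (1/(-588 - 23*196))²) = -211165 - 180*(1 + (1/(-588 - 4508))²) = -211165 - 180*(1 + (1/(-5096))²) = -211165 - 180*(1 + (-1/5096)²) = -211165 - 180*(1 + 1/25969216) = -211165 - 180*25969217/25969216 = -211165 - 1168614765/6492304 = -1372115988925/6492304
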